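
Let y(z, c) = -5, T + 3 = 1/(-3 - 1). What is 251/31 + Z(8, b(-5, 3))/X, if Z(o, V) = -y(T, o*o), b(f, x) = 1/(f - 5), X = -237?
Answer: 59332/7347 ≈ 8.0757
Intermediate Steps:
b(f, x) = 1/(-5 + f)
T = -13/4 (T = -3 + 1/(-3 - 1) = -3 + 1/(-4) = -3 - ¼ = -13/4 ≈ -3.2500)
Z(o, V) = 5 (Z(o, V) = -1*(-5) = 5)
251/31 + Z(8, b(-5, 3))/X = 251/31 + 5/(-237) = 251*(1/31) + 5*(-1/237) = 251/31 - 5/237 = 59332/7347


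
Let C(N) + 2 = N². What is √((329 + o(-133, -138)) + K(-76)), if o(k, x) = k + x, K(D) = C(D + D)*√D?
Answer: √(58 + 46204*I*√19) ≈ 317.38 + 317.29*I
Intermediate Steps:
C(N) = -2 + N²
K(D) = √D*(-2 + 4*D²) (K(D) = (-2 + (D + D)²)*√D = (-2 + (2*D)²)*√D = (-2 + 4*D²)*√D = √D*(-2 + 4*D²))
√((329 + o(-133, -138)) + K(-76)) = √((329 + (-133 - 138)) + √(-76)*(-2 + 4*(-76)²)) = √((329 - 271) + (2*I*√19)*(-2 + 4*5776)) = √(58 + (2*I*√19)*(-2 + 23104)) = √(58 + (2*I*√19)*23102) = √(58 + 46204*I*√19)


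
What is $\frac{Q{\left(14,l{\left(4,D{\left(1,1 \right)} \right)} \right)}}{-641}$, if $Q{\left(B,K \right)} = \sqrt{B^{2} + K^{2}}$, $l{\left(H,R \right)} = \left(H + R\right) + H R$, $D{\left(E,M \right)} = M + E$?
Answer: $- \frac{14 \sqrt{2}}{641} \approx -0.030888$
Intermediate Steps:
$D{\left(E,M \right)} = E + M$
$l{\left(H,R \right)} = H + R + H R$
$\frac{Q{\left(14,l{\left(4,D{\left(1,1 \right)} \right)} \right)}}{-641} = \frac{\sqrt{14^{2} + \left(4 + \left(1 + 1\right) + 4 \left(1 + 1\right)\right)^{2}}}{-641} = \sqrt{196 + \left(4 + 2 + 4 \cdot 2\right)^{2}} \left(- \frac{1}{641}\right) = \sqrt{196 + \left(4 + 2 + 8\right)^{2}} \left(- \frac{1}{641}\right) = \sqrt{196 + 14^{2}} \left(- \frac{1}{641}\right) = \sqrt{196 + 196} \left(- \frac{1}{641}\right) = \sqrt{392} \left(- \frac{1}{641}\right) = 14 \sqrt{2} \left(- \frac{1}{641}\right) = - \frac{14 \sqrt{2}}{641}$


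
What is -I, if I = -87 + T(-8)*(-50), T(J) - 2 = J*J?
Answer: 3387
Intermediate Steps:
T(J) = 2 + J² (T(J) = 2 + J*J = 2 + J²)
I = -3387 (I = -87 + (2 + (-8)²)*(-50) = -87 + (2 + 64)*(-50) = -87 + 66*(-50) = -87 - 3300 = -3387)
-I = -1*(-3387) = 3387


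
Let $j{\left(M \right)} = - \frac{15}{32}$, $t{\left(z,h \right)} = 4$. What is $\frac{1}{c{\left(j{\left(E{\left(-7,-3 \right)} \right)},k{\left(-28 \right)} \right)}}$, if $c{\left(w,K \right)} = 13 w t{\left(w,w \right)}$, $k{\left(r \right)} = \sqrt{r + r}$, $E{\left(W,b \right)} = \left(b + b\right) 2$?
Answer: $- \frac{8}{195} \approx -0.041026$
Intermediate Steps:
$E{\left(W,b \right)} = 4 b$ ($E{\left(W,b \right)} = 2 b 2 = 4 b$)
$j{\left(M \right)} = - \frac{15}{32}$ ($j{\left(M \right)} = \left(-15\right) \frac{1}{32} = - \frac{15}{32}$)
$k{\left(r \right)} = \sqrt{2} \sqrt{r}$ ($k{\left(r \right)} = \sqrt{2 r} = \sqrt{2} \sqrt{r}$)
$c{\left(w,K \right)} = 52 w$ ($c{\left(w,K \right)} = 13 w 4 = 52 w$)
$\frac{1}{c{\left(j{\left(E{\left(-7,-3 \right)} \right)},k{\left(-28 \right)} \right)}} = \frac{1}{52 \left(- \frac{15}{32}\right)} = \frac{1}{- \frac{195}{8}} = - \frac{8}{195}$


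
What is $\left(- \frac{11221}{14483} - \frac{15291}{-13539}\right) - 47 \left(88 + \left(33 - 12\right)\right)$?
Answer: $- \frac{47832173477}{9337397} \approx -5122.6$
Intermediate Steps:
$\left(- \frac{11221}{14483} - \frac{15291}{-13539}\right) - 47 \left(88 + \left(33 - 12\right)\right) = \left(\left(-11221\right) \frac{1}{14483} - - \frac{5097}{4513}\right) - 47 \left(88 + \left(33 - 12\right)\right) = \left(- \frac{1603}{2069} + \frac{5097}{4513}\right) - 47 \left(88 + 21\right) = \frac{3311354}{9337397} - 5123 = - \frac{47832173477}{9337397}$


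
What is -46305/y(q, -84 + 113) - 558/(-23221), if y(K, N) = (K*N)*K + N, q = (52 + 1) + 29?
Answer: -193284891/905735105 ≈ -0.21340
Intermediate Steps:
q = 82 (q = 53 + 29 = 82)
y(K, N) = N + N*K² (y(K, N) = N*K² + N = N + N*K²)
-46305/y(q, -84 + 113) - 558/(-23221) = -46305*1/((1 + 82²)*(-84 + 113)) - 558/(-23221) = -46305*1/(29*(1 + 6724)) - 558*(-1/23221) = -46305/(29*6725) + 558/23221 = -46305/195025 + 558/23221 = -46305*1/195025 + 558/23221 = -9261/39005 + 558/23221 = -193284891/905735105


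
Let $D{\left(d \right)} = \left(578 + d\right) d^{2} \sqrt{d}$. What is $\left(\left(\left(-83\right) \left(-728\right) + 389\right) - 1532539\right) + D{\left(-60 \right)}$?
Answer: $-1471726 + 3729600 i \sqrt{15} \approx -1.4717 \cdot 10^{6} + 1.4445 \cdot 10^{7} i$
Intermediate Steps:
$D{\left(d \right)} = d^{\frac{5}{2}} \left(578 + d\right)$ ($D{\left(d \right)} = d^{2} \left(578 + d\right) \sqrt{d} = d^{\frac{5}{2}} \left(578 + d\right)$)
$\left(\left(\left(-83\right) \left(-728\right) + 389\right) - 1532539\right) + D{\left(-60 \right)} = \left(\left(\left(-83\right) \left(-728\right) + 389\right) - 1532539\right) + \left(-60\right)^{\frac{5}{2}} \left(578 - 60\right) = \left(\left(60424 + 389\right) - 1532539\right) + 7200 i \sqrt{15} \cdot 518 = \left(60813 - 1532539\right) + 3729600 i \sqrt{15} = -1471726 + 3729600 i \sqrt{15}$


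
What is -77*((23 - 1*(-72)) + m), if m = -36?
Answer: -4543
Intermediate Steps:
-77*((23 - 1*(-72)) + m) = -77*((23 - 1*(-72)) - 36) = -77*((23 + 72) - 36) = -77*(95 - 36) = -77*59 = -4543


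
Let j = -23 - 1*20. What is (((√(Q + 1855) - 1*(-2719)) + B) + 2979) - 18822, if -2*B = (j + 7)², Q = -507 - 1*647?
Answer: -13772 + √701 ≈ -13746.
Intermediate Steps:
j = -43 (j = -23 - 20 = -43)
Q = -1154 (Q = -507 - 647 = -1154)
B = -648 (B = -(-43 + 7)²/2 = -½*(-36)² = -½*1296 = -648)
(((√(Q + 1855) - 1*(-2719)) + B) + 2979) - 18822 = (((√(-1154 + 1855) - 1*(-2719)) - 648) + 2979) - 18822 = (((√701 + 2719) - 648) + 2979) - 18822 = (((2719 + √701) - 648) + 2979) - 18822 = ((2071 + √701) + 2979) - 18822 = (5050 + √701) - 18822 = -13772 + √701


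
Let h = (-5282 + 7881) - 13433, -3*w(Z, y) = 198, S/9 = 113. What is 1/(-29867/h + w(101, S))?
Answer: -10834/685177 ≈ -0.015812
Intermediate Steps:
S = 1017 (S = 9*113 = 1017)
w(Z, y) = -66 (w(Z, y) = -⅓*198 = -66)
h = -10834 (h = 2599 - 13433 = -10834)
1/(-29867/h + w(101, S)) = 1/(-29867/(-10834) - 66) = 1/(-29867*(-1/10834) - 66) = 1/(29867/10834 - 66) = 1/(-685177/10834) = -10834/685177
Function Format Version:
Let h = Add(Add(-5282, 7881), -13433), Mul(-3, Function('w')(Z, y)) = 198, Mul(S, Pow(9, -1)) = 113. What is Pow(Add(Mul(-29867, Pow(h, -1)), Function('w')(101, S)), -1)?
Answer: Rational(-10834, 685177) ≈ -0.015812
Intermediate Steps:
S = 1017 (S = Mul(9, 113) = 1017)
Function('w')(Z, y) = -66 (Function('w')(Z, y) = Mul(Rational(-1, 3), 198) = -66)
h = -10834 (h = Add(2599, -13433) = -10834)
Pow(Add(Mul(-29867, Pow(h, -1)), Function('w')(101, S)), -1) = Pow(Add(Mul(-29867, Pow(-10834, -1)), -66), -1) = Pow(Add(Mul(-29867, Rational(-1, 10834)), -66), -1) = Pow(Add(Rational(29867, 10834), -66), -1) = Pow(Rational(-685177, 10834), -1) = Rational(-10834, 685177)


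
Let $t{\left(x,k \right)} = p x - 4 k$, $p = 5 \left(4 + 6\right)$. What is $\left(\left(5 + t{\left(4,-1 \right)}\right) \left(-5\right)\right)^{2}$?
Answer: $1092025$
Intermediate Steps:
$p = 50$ ($p = 5 \cdot 10 = 50$)
$t{\left(x,k \right)} = - 4 k + 50 x$ ($t{\left(x,k \right)} = 50 x - 4 k = - 4 k + 50 x$)
$\left(\left(5 + t{\left(4,-1 \right)}\right) \left(-5\right)\right)^{2} = \left(\left(5 + \left(\left(-4\right) \left(-1\right) + 50 \cdot 4\right)\right) \left(-5\right)\right)^{2} = \left(\left(5 + \left(4 + 200\right)\right) \left(-5\right)\right)^{2} = \left(\left(5 + 204\right) \left(-5\right)\right)^{2} = \left(209 \left(-5\right)\right)^{2} = \left(-1045\right)^{2} = 1092025$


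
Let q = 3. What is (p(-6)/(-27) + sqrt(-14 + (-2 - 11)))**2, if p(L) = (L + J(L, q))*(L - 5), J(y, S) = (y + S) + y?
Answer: 838/81 - 110*I*sqrt(3)/3 ≈ 10.346 - 63.509*I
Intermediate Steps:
J(y, S) = S + 2*y (J(y, S) = (S + y) + y = S + 2*y)
p(L) = (-5 + L)*(3 + 3*L) (p(L) = (L + (3 + 2*L))*(L - 5) = (3 + 3*L)*(-5 + L) = (-5 + L)*(3 + 3*L))
(p(-6)/(-27) + sqrt(-14 + (-2 - 11)))**2 = ((-15 - 12*(-6) + 3*(-6)**2)/(-27) + sqrt(-14 + (-2 - 11)))**2 = ((-15 + 72 + 3*36)*(-1/27) + sqrt(-14 - 13))**2 = ((-15 + 72 + 108)*(-1/27) + sqrt(-27))**2 = (165*(-1/27) + 3*I*sqrt(3))**2 = (-55/9 + 3*I*sqrt(3))**2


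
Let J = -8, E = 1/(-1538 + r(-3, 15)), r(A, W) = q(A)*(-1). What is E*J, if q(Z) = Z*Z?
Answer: 8/1547 ≈ 0.0051713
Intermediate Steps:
q(Z) = Z²
r(A, W) = -A² (r(A, W) = A²*(-1) = -A²)
E = -1/1547 (E = 1/(-1538 - 1*(-3)²) = 1/(-1538 - 1*9) = 1/(-1538 - 9) = 1/(-1547) = -1/1547 ≈ -0.00064641)
E*J = -1/1547*(-8) = 8/1547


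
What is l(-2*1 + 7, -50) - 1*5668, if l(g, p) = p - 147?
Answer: -5865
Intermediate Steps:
l(g, p) = -147 + p
l(-2*1 + 7, -50) - 1*5668 = (-147 - 50) - 1*5668 = -197 - 5668 = -5865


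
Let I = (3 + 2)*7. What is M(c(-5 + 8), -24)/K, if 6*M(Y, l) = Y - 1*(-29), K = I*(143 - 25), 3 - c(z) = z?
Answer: 29/24780 ≈ 0.0011703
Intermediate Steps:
I = 35 (I = 5*7 = 35)
c(z) = 3 - z
K = 4130 (K = 35*(143 - 25) = 35*118 = 4130)
M(Y, l) = 29/6 + Y/6 (M(Y, l) = (Y - 1*(-29))/6 = (Y + 29)/6 = (29 + Y)/6 = 29/6 + Y/6)
M(c(-5 + 8), -24)/K = (29/6 + (3 - (-5 + 8))/6)/4130 = (29/6 + (3 - 1*3)/6)*(1/4130) = (29/6 + (3 - 3)/6)*(1/4130) = (29/6 + (⅙)*0)*(1/4130) = (29/6 + 0)*(1/4130) = (29/6)*(1/4130) = 29/24780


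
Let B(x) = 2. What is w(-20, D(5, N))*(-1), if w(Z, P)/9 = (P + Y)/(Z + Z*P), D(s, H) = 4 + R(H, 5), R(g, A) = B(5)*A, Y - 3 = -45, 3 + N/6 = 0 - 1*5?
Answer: -21/25 ≈ -0.84000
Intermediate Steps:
N = -48 (N = -18 + 6*(0 - 1*5) = -18 + 6*(0 - 5) = -18 + 6*(-5) = -18 - 30 = -48)
Y = -42 (Y = 3 - 45 = -42)
R(g, A) = 2*A
D(s, H) = 14 (D(s, H) = 4 + 2*5 = 4 + 10 = 14)
w(Z, P) = 9*(-42 + P)/(Z + P*Z) (w(Z, P) = 9*((P - 42)/(Z + Z*P)) = 9*((-42 + P)/(Z + P*Z)) = 9*(-42 + P)/(Z + P*Z))
w(-20, D(5, N))*(-1) = (9*(-42 + 14)/(-20*(1 + 14)))*(-1) = (9*(-1/20)*(-28)/15)*(-1) = (9*(-1/20)*(1/15)*(-28))*(-1) = (21/25)*(-1) = -21/25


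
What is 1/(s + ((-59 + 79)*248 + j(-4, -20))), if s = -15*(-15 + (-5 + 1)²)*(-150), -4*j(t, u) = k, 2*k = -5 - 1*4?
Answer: 8/57689 ≈ 0.00013867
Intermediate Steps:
k = -9/2 (k = (-5 - 1*4)/2 = (-5 - 4)/2 = (½)*(-9) = -9/2 ≈ -4.5000)
j(t, u) = 9/8 (j(t, u) = -¼*(-9/2) = 9/8)
s = 2250 (s = -15*(-15 + (-4)²)*(-150) = -15*(-15 + 16)*(-150) = -15*1*(-150) = -15*(-150) = 2250)
1/(s + ((-59 + 79)*248 + j(-4, -20))) = 1/(2250 + ((-59 + 79)*248 + 9/8)) = 1/(2250 + (20*248 + 9/8)) = 1/(2250 + (4960 + 9/8)) = 1/(2250 + 39689/8) = 1/(57689/8) = 8/57689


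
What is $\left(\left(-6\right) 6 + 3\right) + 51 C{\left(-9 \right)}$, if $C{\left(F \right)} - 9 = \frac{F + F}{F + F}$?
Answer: $477$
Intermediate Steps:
$C{\left(F \right)} = 10$ ($C{\left(F \right)} = 9 + \frac{F + F}{F + F} = 9 + \frac{2 F}{2 F} = 9 + 2 F \frac{1}{2 F} = 9 + 1 = 10$)
$\left(\left(-6\right) 6 + 3\right) + 51 C{\left(-9 \right)} = \left(\left(-6\right) 6 + 3\right) + 51 \cdot 10 = \left(-36 + 3\right) + 510 = -33 + 510 = 477$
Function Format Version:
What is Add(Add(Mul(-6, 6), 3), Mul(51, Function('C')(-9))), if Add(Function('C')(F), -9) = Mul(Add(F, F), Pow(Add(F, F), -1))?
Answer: 477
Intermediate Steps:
Function('C')(F) = 10 (Function('C')(F) = Add(9, Mul(Add(F, F), Pow(Add(F, F), -1))) = Add(9, Mul(Mul(2, F), Pow(Mul(2, F), -1))) = Add(9, Mul(Mul(2, F), Mul(Rational(1, 2), Pow(F, -1)))) = Add(9, 1) = 10)
Add(Add(Mul(-6, 6), 3), Mul(51, Function('C')(-9))) = Add(Add(Mul(-6, 6), 3), Mul(51, 10)) = Add(Add(-36, 3), 510) = Add(-33, 510) = 477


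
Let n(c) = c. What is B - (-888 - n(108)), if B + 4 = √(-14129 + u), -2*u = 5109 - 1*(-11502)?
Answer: 992 + I*√89738/2 ≈ 992.0 + 149.78*I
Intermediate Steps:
u = -16611/2 (u = -(5109 - 1*(-11502))/2 = -(5109 + 11502)/2 = -½*16611 = -16611/2 ≈ -8305.5)
B = -4 + I*√89738/2 (B = -4 + √(-14129 - 16611/2) = -4 + √(-44869/2) = -4 + I*√89738/2 ≈ -4.0 + 149.78*I)
B - (-888 - n(108)) = (-4 + I*√89738/2) - (-888 - 1*108) = (-4 + I*√89738/2) - (-888 - 108) = (-4 + I*√89738/2) - 1*(-996) = (-4 + I*√89738/2) + 996 = 992 + I*√89738/2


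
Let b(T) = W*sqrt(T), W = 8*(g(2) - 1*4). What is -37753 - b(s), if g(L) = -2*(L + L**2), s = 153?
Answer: -37753 + 384*sqrt(17) ≈ -36170.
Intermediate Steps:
g(L) = -2*L - 2*L**2
W = -128 (W = 8*(-2*2*(1 + 2) - 1*4) = 8*(-2*2*3 - 4) = 8*(-12 - 4) = 8*(-16) = -128)
b(T) = -128*sqrt(T)
-37753 - b(s) = -37753 - (-128)*sqrt(153) = -37753 - (-128)*3*sqrt(17) = -37753 - (-384)*sqrt(17) = -37753 + 384*sqrt(17)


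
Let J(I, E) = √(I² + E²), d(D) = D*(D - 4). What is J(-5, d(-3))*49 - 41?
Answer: -41 + 49*√466 ≈ 1016.8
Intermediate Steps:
d(D) = D*(-4 + D)
J(I, E) = √(E² + I²)
J(-5, d(-3))*49 - 41 = √((-3*(-4 - 3))² + (-5)²)*49 - 41 = √((-3*(-7))² + 25)*49 - 41 = √(21² + 25)*49 - 41 = √(441 + 25)*49 - 41 = √466*49 - 41 = 49*√466 - 41 = -41 + 49*√466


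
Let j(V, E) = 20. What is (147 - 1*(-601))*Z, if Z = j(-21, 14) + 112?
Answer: 98736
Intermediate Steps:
Z = 132 (Z = 20 + 112 = 132)
(147 - 1*(-601))*Z = (147 - 1*(-601))*132 = (147 + 601)*132 = 748*132 = 98736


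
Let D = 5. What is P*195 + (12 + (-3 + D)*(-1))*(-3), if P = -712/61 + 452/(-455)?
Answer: -1067406/427 ≈ -2499.8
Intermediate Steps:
P = -351532/27755 (P = -712*1/61 + 452*(-1/455) = -712/61 - 452/455 = -351532/27755 ≈ -12.666)
P*195 + (12 + (-3 + D)*(-1))*(-3) = -351532/27755*195 + (12 + (-3 + 5)*(-1))*(-3) = -1054596/427 + (12 + 2*(-1))*(-3) = -1054596/427 + (12 - 2)*(-3) = -1054596/427 + 10*(-3) = -1054596/427 - 30 = -1067406/427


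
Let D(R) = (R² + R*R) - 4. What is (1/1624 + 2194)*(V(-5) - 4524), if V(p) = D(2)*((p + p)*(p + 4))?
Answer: -3994186897/406 ≈ -9.8379e+6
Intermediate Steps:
D(R) = -4 + 2*R² (D(R) = (R² + R²) - 4 = 2*R² - 4 = -4 + 2*R²)
V(p) = 8*p*(4 + p) (V(p) = (-4 + 2*2²)*((p + p)*(p + 4)) = (-4 + 2*4)*((2*p)*(4 + p)) = (-4 + 8)*(2*p*(4 + p)) = 4*(2*p*(4 + p)) = 8*p*(4 + p))
(1/1624 + 2194)*(V(-5) - 4524) = (1/1624 + 2194)*(8*(-5)*(4 - 5) - 4524) = (1/1624 + 2194)*(8*(-5)*(-1) - 4524) = 3563057*(40 - 4524)/1624 = (3563057/1624)*(-4484) = -3994186897/406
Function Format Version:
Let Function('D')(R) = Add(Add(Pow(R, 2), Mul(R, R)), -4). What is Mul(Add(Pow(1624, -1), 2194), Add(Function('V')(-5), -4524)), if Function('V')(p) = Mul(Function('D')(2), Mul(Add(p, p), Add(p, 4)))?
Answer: Rational(-3994186897, 406) ≈ -9.8379e+6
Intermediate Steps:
Function('D')(R) = Add(-4, Mul(2, Pow(R, 2))) (Function('D')(R) = Add(Add(Pow(R, 2), Pow(R, 2)), -4) = Add(Mul(2, Pow(R, 2)), -4) = Add(-4, Mul(2, Pow(R, 2))))
Function('V')(p) = Mul(8, p, Add(4, p)) (Function('V')(p) = Mul(Add(-4, Mul(2, Pow(2, 2))), Mul(Add(p, p), Add(p, 4))) = Mul(Add(-4, Mul(2, 4)), Mul(Mul(2, p), Add(4, p))) = Mul(Add(-4, 8), Mul(2, p, Add(4, p))) = Mul(4, Mul(2, p, Add(4, p))) = Mul(8, p, Add(4, p)))
Mul(Add(Pow(1624, -1), 2194), Add(Function('V')(-5), -4524)) = Mul(Add(Pow(1624, -1), 2194), Add(Mul(8, -5, Add(4, -5)), -4524)) = Mul(Add(Rational(1, 1624), 2194), Add(Mul(8, -5, -1), -4524)) = Mul(Rational(3563057, 1624), Add(40, -4524)) = Mul(Rational(3563057, 1624), -4484) = Rational(-3994186897, 406)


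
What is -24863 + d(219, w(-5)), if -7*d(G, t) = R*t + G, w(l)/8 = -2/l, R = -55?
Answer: -174084/7 ≈ -24869.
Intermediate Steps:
w(l) = -16/l (w(l) = 8*(-2/l) = -16/l)
d(G, t) = -G/7 + 55*t/7 (d(G, t) = -(-55*t + G)/7 = -(G - 55*t)/7 = -G/7 + 55*t/7)
-24863 + d(219, w(-5)) = -24863 + (-⅐*219 + 55*(-16/(-5))/7) = -24863 + (-219/7 + 55*(-16*(-⅕))/7) = -24863 + (-219/7 + (55/7)*(16/5)) = -24863 + (-219/7 + 176/7) = -24863 - 43/7 = -174084/7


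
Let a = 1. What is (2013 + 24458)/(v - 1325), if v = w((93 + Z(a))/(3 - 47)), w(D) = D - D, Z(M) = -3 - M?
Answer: -26471/1325 ≈ -19.978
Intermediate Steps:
w(D) = 0
v = 0
(2013 + 24458)/(v - 1325) = (2013 + 24458)/(0 - 1325) = 26471/(-1325) = 26471*(-1/1325) = -26471/1325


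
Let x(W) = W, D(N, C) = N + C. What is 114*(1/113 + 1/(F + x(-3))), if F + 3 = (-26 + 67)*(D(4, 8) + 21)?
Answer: 55480/50737 ≈ 1.0935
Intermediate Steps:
D(N, C) = C + N
F = 1350 (F = -3 + (-26 + 67)*((8 + 4) + 21) = -3 + 41*(12 + 21) = -3 + 41*33 = -3 + 1353 = 1350)
114*(1/113 + 1/(F + x(-3))) = 114*(1/113 + 1/(1350 - 3)) = 114*(1/113 + 1/1347) = 114*(1460/152211) = 55480/50737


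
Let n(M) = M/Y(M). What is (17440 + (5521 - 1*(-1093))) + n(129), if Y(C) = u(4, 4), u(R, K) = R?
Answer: 96345/4 ≈ 24086.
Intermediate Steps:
Y(C) = 4
n(M) = M/4
(17440 + (5521 - 1*(-1093))) + n(129) = (17440 + (5521 - 1*(-1093))) + (1/4)*129 = (17440 + (5521 + 1093)) + 129/4 = (17440 + 6614) + 129/4 = 24054 + 129/4 = 96345/4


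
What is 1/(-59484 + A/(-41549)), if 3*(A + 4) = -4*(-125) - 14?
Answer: -41549/2471500874 ≈ -1.6811e-5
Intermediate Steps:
A = 158 (A = -4 + (-4*(-125) - 14)/3 = -4 + (500 - 14)/3 = -4 + (1/3)*486 = -4 + 162 = 158)
1/(-59484 + A/(-41549)) = 1/(-59484 + 158/(-41549)) = 1/(-59484 + 158*(-1/41549)) = 1/(-59484 - 158/41549) = 1/(-2471500874/41549) = -41549/2471500874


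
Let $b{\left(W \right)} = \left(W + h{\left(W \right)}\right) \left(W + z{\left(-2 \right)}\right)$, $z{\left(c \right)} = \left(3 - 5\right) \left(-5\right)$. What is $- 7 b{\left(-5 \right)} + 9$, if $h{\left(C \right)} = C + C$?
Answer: $534$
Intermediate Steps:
$h{\left(C \right)} = 2 C$
$z{\left(c \right)} = 10$ ($z{\left(c \right)} = \left(-2\right) \left(-5\right) = 10$)
$b{\left(W \right)} = 3 W \left(10 + W\right)$ ($b{\left(W \right)} = \left(W + 2 W\right) \left(W + 10\right) = 3 W \left(10 + W\right)$)
$- 7 b{\left(-5 \right)} + 9 = - 7 \cdot 3 \left(-5\right) \left(10 - 5\right) + 9 = - 7 \cdot 3 \left(-5\right) 5 + 9 = \left(-7\right) \left(-75\right) + 9 = 525 + 9 = 534$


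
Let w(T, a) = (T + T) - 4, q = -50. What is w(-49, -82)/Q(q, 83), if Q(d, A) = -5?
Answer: 102/5 ≈ 20.400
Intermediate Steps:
w(T, a) = -4 + 2*T (w(T, a) = 2*T - 4 = -4 + 2*T)
w(-49, -82)/Q(q, 83) = (-4 + 2*(-49))/(-5) = (-4 - 98)*(-⅕) = -102*(-⅕) = 102/5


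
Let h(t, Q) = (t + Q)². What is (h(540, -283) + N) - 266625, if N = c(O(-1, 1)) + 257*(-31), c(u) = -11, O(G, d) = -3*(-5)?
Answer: -208554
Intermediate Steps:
O(G, d) = 15
N = -7978 (N = -11 + 257*(-31) = -11 - 7967 = -7978)
h(t, Q) = (Q + t)²
(h(540, -283) + N) - 266625 = ((-283 + 540)² - 7978) - 266625 = (257² - 7978) - 266625 = (66049 - 7978) - 266625 = 58071 - 266625 = -208554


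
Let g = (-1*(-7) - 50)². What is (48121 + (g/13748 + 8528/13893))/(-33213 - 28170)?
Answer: -9191300319745/11724212173212 ≈ -0.78396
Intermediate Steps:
g = 1849 (g = (7 - 50)² = (-43)² = 1849)
(48121 + (g/13748 + 8528/13893))/(-33213 - 28170) = (48121 + (1849/13748 + 8528/13893))/(-33213 - 28170) = (48121 + (1849*(1/13748) + 8528*(1/13893)))/(-61383) = (48121 + (1849/13748 + 8528/13893))*(-1/61383) = (48121 + 142931101/191000964)*(-1/61383) = (9191300319745/191000964)*(-1/61383) = -9191300319745/11724212173212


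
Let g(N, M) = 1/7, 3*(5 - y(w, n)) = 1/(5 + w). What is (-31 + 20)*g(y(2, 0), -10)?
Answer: -11/7 ≈ -1.5714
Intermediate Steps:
y(w, n) = 5 - 1/(3*(5 + w))
g(N, M) = 1/7
(-31 + 20)*g(y(2, 0), -10) = (-31 + 20)*(1/7) = -11*1/7 = -11/7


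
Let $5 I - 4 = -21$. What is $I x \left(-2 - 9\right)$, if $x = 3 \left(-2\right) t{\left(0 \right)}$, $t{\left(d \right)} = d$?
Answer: $0$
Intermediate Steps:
$I = - \frac{17}{5}$ ($I = \frac{4}{5} + \frac{1}{5} \left(-21\right) = \frac{4}{5} - \frac{21}{5} = - \frac{17}{5} \approx -3.4$)
$x = 0$ ($x = 3 \left(-2\right) 0 = \left(-6\right) 0 = 0$)
$I x \left(-2 - 9\right) = \left(- \frac{17}{5}\right) 0 \left(-2 - 9\right) = 0 \left(-2 - 9\right) = 0 \left(-11\right) = 0$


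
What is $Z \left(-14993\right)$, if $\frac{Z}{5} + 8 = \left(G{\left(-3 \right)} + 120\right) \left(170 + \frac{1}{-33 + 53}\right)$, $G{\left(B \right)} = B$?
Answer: $- \frac{5963570701}{4} \approx -1.4909 \cdot 10^{9}$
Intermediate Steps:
$Z = \frac{397757}{4}$ ($Z = -40 + 5 \left(-3 + 120\right) \left(170 + \frac{1}{-33 + 53}\right) = -40 + 5 \cdot 117 \left(170 + \frac{1}{20}\right) = -40 + 5 \cdot 117 \cdot \frac{3401}{20} = -40 + 5 \cdot \frac{397917}{20} = -40 + \frac{397917}{4} = \frac{397757}{4} \approx 99439.0$)
$Z \left(-14993\right) = \frac{397757}{4} \left(-14993\right) = - \frac{5963570701}{4}$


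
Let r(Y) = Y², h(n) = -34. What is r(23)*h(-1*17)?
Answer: -17986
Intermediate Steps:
r(23)*h(-1*17) = 23²*(-34) = 529*(-34) = -17986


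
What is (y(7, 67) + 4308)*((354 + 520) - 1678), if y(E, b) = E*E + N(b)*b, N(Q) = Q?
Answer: -7112184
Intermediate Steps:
y(E, b) = E² + b² (y(E, b) = E*E + b*b = E² + b²)
(y(7, 67) + 4308)*((354 + 520) - 1678) = ((7² + 67²) + 4308)*((354 + 520) - 1678) = ((49 + 4489) + 4308)*(874 - 1678) = (4538 + 4308)*(-804) = 8846*(-804) = -7112184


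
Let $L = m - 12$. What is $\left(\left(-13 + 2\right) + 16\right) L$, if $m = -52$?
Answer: $-320$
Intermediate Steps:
$L = -64$ ($L = -52 - 12 = -64$)
$\left(\left(-13 + 2\right) + 16\right) L = \left(\left(-13 + 2\right) + 16\right) \left(-64\right) = \left(-11 + 16\right) \left(-64\right) = 5 \left(-64\right) = -320$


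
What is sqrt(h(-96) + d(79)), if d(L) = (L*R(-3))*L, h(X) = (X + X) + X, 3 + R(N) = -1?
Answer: 2*I*sqrt(6313) ≈ 158.91*I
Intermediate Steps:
R(N) = -4 (R(N) = -3 - 1 = -4)
h(X) = 3*X (h(X) = 2*X + X = 3*X)
d(L) = -4*L**2 (d(L) = (L*(-4))*L = (-4*L)*L = -4*L**2)
sqrt(h(-96) + d(79)) = sqrt(3*(-96) - 4*79**2) = sqrt(-288 - 4*6241) = sqrt(-288 - 24964) = sqrt(-25252) = 2*I*sqrt(6313)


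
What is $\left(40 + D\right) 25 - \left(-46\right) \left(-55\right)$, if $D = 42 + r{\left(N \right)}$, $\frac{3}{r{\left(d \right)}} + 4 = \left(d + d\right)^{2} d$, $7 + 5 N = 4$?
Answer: $- \frac{301215}{608} \approx -495.42$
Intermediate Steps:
$N = - \frac{3}{5}$ ($N = - \frac{7}{5} + \frac{1}{5} \cdot 4 = - \frac{7}{5} + \frac{4}{5} = - \frac{3}{5} \approx -0.6$)
$r{\left(d \right)} = \frac{3}{-4 + 4 d^{3}}$ ($r{\left(d \right)} = \frac{3}{-4 + \left(d + d\right)^{2} d} = \frac{3}{-4 + \left(2 d\right)^{2} d} = \frac{3}{-4 + 4 d^{2} d} = \frac{3}{-4 + 4 d^{3}}$)
$D = \frac{25161}{608}$ ($D = 42 + \frac{3}{4 \left(-1 + \left(- \frac{3}{5}\right)^{3}\right)} = 42 + \frac{3}{4 \left(-1 - \frac{27}{125}\right)} = 42 + \frac{3}{4 \left(- \frac{152}{125}\right)} = 42 + \frac{3}{4} \left(- \frac{125}{152}\right) = 42 - \frac{375}{608} = \frac{25161}{608} \approx 41.383$)
$\left(40 + D\right) 25 - \left(-46\right) \left(-55\right) = \left(40 + \frac{25161}{608}\right) 25 - \left(-46\right) \left(-55\right) = \frac{49481}{608} \cdot 25 - 2530 = \frac{1237025}{608} - 2530 = - \frac{301215}{608}$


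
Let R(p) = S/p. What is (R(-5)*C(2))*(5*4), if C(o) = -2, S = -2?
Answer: -16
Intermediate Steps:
R(p) = -2/p
(R(-5)*C(2))*(5*4) = (-2/(-5)*(-2))*(5*4) = (-2*(-1/5)*(-2))*20 = ((2/5)*(-2))*20 = -4/5*20 = -16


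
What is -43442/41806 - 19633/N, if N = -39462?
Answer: -446765503/824874186 ≈ -0.54162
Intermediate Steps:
-43442/41806 - 19633/N = -43442/41806 - 19633/(-39462) = -43442*1/41806 - 19633*(-1/39462) = -21721/20903 + 19633/39462 = -446765503/824874186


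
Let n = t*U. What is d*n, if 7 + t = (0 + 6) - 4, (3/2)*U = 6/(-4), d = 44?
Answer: 220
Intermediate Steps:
U = -1 (U = 2*(6/(-4))/3 = 2*(6*(-1/4))/3 = (2/3)*(-3/2) = -1)
t = -5 (t = -7 + ((0 + 6) - 4) = -7 + (6 - 4) = -7 + 2 = -5)
n = 5 (n = -5*(-1) = 5)
d*n = 44*5 = 220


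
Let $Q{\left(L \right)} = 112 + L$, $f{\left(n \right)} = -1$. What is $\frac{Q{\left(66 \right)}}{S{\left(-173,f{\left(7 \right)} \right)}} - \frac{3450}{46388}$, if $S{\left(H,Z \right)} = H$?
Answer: $- \frac{4426957}{4012562} \approx -1.1033$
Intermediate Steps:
$\frac{Q{\left(66 \right)}}{S{\left(-173,f{\left(7 \right)} \right)}} - \frac{3450}{46388} = \frac{112 + 66}{-173} - \frac{3450}{46388} = 178 \left(- \frac{1}{173}\right) - \frac{1725}{23194} = - \frac{178}{173} - \frac{1725}{23194} = - \frac{4426957}{4012562}$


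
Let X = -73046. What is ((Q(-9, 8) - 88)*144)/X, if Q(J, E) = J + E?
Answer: 6408/36523 ≈ 0.17545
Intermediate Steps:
Q(J, E) = E + J
((Q(-9, 8) - 88)*144)/X = (((8 - 9) - 88)*144)/(-73046) = ((-1 - 88)*144)*(-1/73046) = -89*144*(-1/73046) = -12816*(-1/73046) = 6408/36523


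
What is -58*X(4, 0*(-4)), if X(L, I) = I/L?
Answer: 0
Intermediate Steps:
-58*X(4, 0*(-4)) = -58*0*(-4)/4 = -0/4 = -58*0 = 0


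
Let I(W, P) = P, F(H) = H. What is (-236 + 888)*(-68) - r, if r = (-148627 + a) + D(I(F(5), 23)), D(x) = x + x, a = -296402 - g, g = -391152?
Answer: 9495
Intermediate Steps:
a = 94750 (a = -296402 - 1*(-391152) = -296402 + 391152 = 94750)
D(x) = 2*x
r = -53831 (r = (-148627 + 94750) + 2*23 = -53877 + 46 = -53831)
(-236 + 888)*(-68) - r = (-236 + 888)*(-68) - 1*(-53831) = 652*(-68) + 53831 = -44336 + 53831 = 9495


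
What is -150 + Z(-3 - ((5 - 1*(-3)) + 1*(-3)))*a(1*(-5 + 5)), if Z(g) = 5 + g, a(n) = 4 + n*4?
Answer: -162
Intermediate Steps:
a(n) = 4 + 4*n
-150 + Z(-3 - ((5 - 1*(-3)) + 1*(-3)))*a(1*(-5 + 5)) = -150 + (5 + (-3 - ((5 - 1*(-3)) + 1*(-3))))*(4 + 4*(1*(-5 + 5))) = -150 + (5 + (-3 - ((5 + 3) - 3)))*(4 + 4*(1*0)) = -150 + (5 + (-3 - (8 - 3)))*(4 + 4*0) = -150 + (5 + (-3 - 1*5))*(4 + 0) = -150 + (5 + (-3 - 5))*4 = -150 + (5 - 8)*4 = -150 - 3*4 = -150 - 12 = -162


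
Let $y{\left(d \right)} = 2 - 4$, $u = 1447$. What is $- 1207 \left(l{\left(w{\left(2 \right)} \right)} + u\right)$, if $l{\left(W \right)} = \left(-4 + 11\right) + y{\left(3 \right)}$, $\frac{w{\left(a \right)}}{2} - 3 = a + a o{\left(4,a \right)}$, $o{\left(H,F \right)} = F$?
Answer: $-1752564$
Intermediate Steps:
$y{\left(d \right)} = -2$ ($y{\left(d \right)} = 2 - 4 = -2$)
$w{\left(a \right)} = 6 + 2 a + 2 a^{2}$ ($w{\left(a \right)} = 6 + 2 \left(a + a a\right) = 6 + 2 \left(a + a^{2}\right) = 6 + \left(2 a + 2 a^{2}\right) = 6 + 2 a + 2 a^{2}$)
$l{\left(W \right)} = 5$ ($l{\left(W \right)} = \left(-4 + 11\right) - 2 = 7 - 2 = 5$)
$- 1207 \left(l{\left(w{\left(2 \right)} \right)} + u\right) = - 1207 \left(5 + 1447\right) = \left(-1207\right) 1452 = -1752564$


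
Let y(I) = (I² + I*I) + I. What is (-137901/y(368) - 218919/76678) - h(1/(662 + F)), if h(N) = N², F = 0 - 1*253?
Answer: -5850521885374895/1739412967620944 ≈ -3.3635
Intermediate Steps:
y(I) = I + 2*I² (y(I) = (I² + I²) + I = 2*I² + I = I + 2*I²)
F = -253 (F = 0 - 253 = -253)
(-137901/y(368) - 218919/76678) - h(1/(662 + F)) = (-137901*1/(368*(1 + 2*368)) - 218919/76678) - (1/(662 - 253))² = (-137901*1/(368*(1 + 736)) - 218919*1/76678) - (1/409)² = (-137901/(368*737) - 218919/76678) - (1/409)² = (-137901/271216 - 218919/76678) - 1*1/167281 = (-137901*1/271216 - 218919/76678) - 1/167281 = (-137901/271216 - 218919/76678) - 1/167281 = -34974154191/10398150224 - 1/167281 = -5850521885374895/1739412967620944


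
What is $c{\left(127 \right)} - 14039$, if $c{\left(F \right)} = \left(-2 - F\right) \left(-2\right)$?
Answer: $-13781$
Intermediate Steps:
$c{\left(F \right)} = 4 + 2 F$
$c{\left(127 \right)} - 14039 = \left(4 + 2 \cdot 127\right) - 14039 = \left(4 + 254\right) - 14039 = 258 - 14039 = -13781$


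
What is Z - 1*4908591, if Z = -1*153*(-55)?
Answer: -4900176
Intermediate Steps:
Z = 8415 (Z = -153*(-55) = 8415)
Z - 1*4908591 = 8415 - 1*4908591 = 8415 - 4908591 = -4900176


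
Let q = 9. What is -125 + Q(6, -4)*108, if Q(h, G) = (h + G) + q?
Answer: 1063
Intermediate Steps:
Q(h, G) = 9 + G + h (Q(h, G) = (h + G) + 9 = (G + h) + 9 = 9 + G + h)
-125 + Q(6, -4)*108 = -125 + (9 - 4 + 6)*108 = -125 + 11*108 = -125 + 1188 = 1063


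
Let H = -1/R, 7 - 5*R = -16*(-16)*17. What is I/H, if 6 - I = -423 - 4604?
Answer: 4373677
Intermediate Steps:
R = -869 (R = 7/5 - (-16*(-16))*17/5 = 7/5 - 256*17/5 = 7/5 - 1/5*4352 = 7/5 - 4352/5 = -869)
I = 5033 (I = 6 - (-423 - 4604) = 6 - 1*(-5027) = 6 + 5027 = 5033)
H = 1/869 (H = -1/(-869) = -1*(-1/869) = 1/869 ≈ 0.0011507)
I/H = 5033/(1/869) = 5033*869 = 4373677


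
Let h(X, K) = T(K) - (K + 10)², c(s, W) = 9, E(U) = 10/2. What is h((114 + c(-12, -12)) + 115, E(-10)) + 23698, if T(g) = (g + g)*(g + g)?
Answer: 23573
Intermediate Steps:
E(U) = 5 (E(U) = 10*(½) = 5)
T(g) = 4*g² (T(g) = (2*g)*(2*g) = 4*g²)
h(X, K) = -(10 + K)² + 4*K² (h(X, K) = 4*K² - (K + 10)² = 4*K² - (10 + K)² = -(10 + K)² + 4*K²)
h((114 + c(-12, -12)) + 115, E(-10)) + 23698 = (-(10 + 5)² + 4*5²) + 23698 = (-1*15² + 4*25) + 23698 = (-1*225 + 100) + 23698 = (-225 + 100) + 23698 = -125 + 23698 = 23573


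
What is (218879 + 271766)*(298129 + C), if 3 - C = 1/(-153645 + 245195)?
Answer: 2678331414715271/18310 ≈ 1.4628e+11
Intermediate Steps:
C = 274649/91550 (C = 3 - 1/(-153645 + 245195) = 3 - 1/91550 = 274649/91550 ≈ 3.0000)
(218879 + 271766)*(298129 + C) = (218879 + 271766)*(298129 + 274649/91550) = 490645*(27293984599/91550) = 2678331414715271/18310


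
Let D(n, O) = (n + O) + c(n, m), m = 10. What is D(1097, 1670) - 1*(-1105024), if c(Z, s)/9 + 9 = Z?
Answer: 1117583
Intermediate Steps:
c(Z, s) = -81 + 9*Z
D(n, O) = -81 + O + 10*n (D(n, O) = (n + O) + (-81 + 9*n) = (O + n) + (-81 + 9*n) = -81 + O + 10*n)
D(1097, 1670) - 1*(-1105024) = (-81 + 1670 + 10*1097) - 1*(-1105024) = (-81 + 1670 + 10970) + 1105024 = 12559 + 1105024 = 1117583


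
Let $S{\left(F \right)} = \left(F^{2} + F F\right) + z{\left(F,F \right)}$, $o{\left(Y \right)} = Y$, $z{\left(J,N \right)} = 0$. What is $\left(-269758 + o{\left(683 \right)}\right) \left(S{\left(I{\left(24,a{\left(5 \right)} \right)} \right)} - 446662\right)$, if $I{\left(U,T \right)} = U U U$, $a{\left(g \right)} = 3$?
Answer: $-102721880956750$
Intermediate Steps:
$I{\left(U,T \right)} = U^{3}$ ($I{\left(U,T \right)} = U^{2} U = U^{3}$)
$S{\left(F \right)} = 2 F^{2}$ ($S{\left(F \right)} = \left(F^{2} + F F\right) + 0 = \left(F^{2} + F^{2}\right) + 0 = 2 F^{2} + 0 = 2 F^{2}$)
$\left(-269758 + o{\left(683 \right)}\right) \left(S{\left(I{\left(24,a{\left(5 \right)} \right)} \right)} - 446662\right) = \left(-269758 + 683\right) \left(2 \left(24^{3}\right)^{2} - 446662\right) = - 269075 \left(2 \cdot 13824^{2} - 446662\right) = - 269075 \left(2 \cdot 191102976 - 446662\right) = - 269075 \left(382205952 - 446662\right) = \left(-269075\right) 381759290 = -102721880956750$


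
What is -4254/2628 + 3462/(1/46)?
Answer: 69751667/438 ≈ 1.5925e+5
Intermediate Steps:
-4254/2628 + 3462/(1/46) = -4254*1/2628 + 3462/(1/46) = -709/438 + 3462*46 = -709/438 + 159252 = 69751667/438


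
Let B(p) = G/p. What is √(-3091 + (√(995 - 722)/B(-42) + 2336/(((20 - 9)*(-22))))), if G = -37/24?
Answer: √(-513620051 + 4512816*√273)/407 ≈ 51.483*I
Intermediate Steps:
G = -37/24 (G = -37*1/24 = -37/24 ≈ -1.5417)
B(p) = -37/(24*p)
√(-3091 + (√(995 - 722)/B(-42) + 2336/(((20 - 9)*(-22))))) = √(-3091 + (√(995 - 722)/((-37/24/(-42))) + 2336/(((20 - 9)*(-22))))) = √(-3091 + (√273/((-37/24*(-1/42))) + 2336/((11*(-22))))) = √(-3091 + (√273/(37/1008) + 2336/(-242))) = √(-3091 + (√273*(1008/37) + 2336*(-1/242))) = √(-3091 + (1008*√273/37 - 1168/121)) = √(-3091 + (-1168/121 + 1008*√273/37)) = √(-375179/121 + 1008*√273/37)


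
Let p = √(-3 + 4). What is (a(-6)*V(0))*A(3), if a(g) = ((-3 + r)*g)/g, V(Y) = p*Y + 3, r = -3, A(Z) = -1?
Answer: 18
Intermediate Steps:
p = 1 (p = √1 = 1)
V(Y) = 3 + Y (V(Y) = 1*Y + 3 = Y + 3 = 3 + Y)
a(g) = -6 (a(g) = ((-3 - 3)*g)/g = (-6*g)/g = -6)
(a(-6)*V(0))*A(3) = -6*(3 + 0)*(-1) = -6*3*(-1) = -18*(-1) = 18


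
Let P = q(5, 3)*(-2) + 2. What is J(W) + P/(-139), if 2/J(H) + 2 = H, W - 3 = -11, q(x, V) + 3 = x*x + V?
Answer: 101/695 ≈ 0.14532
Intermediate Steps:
q(x, V) = -3 + V + x**2 (q(x, V) = -3 + (x*x + V) = -3 + (x**2 + V) = -3 + (V + x**2) = -3 + V + x**2)
W = -8 (W = 3 - 11 = -8)
J(H) = 2/(-2 + H)
P = -48 (P = (-3 + 3 + 5**2)*(-2) + 2 = (-3 + 3 + 25)*(-2) + 2 = 25*(-2) + 2 = -50 + 2 = -48)
J(W) + P/(-139) = 2/(-2 - 8) - 48/(-139) = 2/(-10) - 1/139*(-48) = 2*(-1/10) + 48/139 = -1/5 + 48/139 = 101/695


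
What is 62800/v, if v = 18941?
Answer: 62800/18941 ≈ 3.3156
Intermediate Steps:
62800/v = 62800/18941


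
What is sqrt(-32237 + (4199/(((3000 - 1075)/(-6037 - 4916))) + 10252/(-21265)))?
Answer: 2*I*sqrt(37621962605975979)/1637405 ≈ 236.92*I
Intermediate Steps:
sqrt(-32237 + (4199/(((3000 - 1075)/(-6037 - 4916))) + 10252/(-21265))) = sqrt(-32237 + (4199/((1925/(-10953))) + 10252*(-1/21265))) = sqrt(-32237 + (4199/((1925*(-1/10953))) - 10252/21265)) = sqrt(-32237 + (4199/(-1925/10953) - 10252/21265)) = sqrt(-32237 + (4199*(-10953/1925) - 10252/21265)) = sqrt(-32237 + (-45991647/1925 - 10252/21265)) = sqrt(-32237 - 195606421711/8187025) = sqrt(-459531546636/8187025) = 2*I*sqrt(37621962605975979)/1637405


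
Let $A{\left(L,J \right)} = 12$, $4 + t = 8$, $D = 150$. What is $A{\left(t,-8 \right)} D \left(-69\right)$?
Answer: $-124200$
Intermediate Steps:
$t = 4$ ($t = -4 + 8 = 4$)
$A{\left(t,-8 \right)} D \left(-69\right) = 12 \cdot 150 \left(-69\right) = 1800 \left(-69\right) = -124200$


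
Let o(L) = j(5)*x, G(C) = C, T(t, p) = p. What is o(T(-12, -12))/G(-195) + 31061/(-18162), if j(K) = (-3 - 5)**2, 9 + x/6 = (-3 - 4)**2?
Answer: -19001681/236106 ≈ -80.479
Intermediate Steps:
x = 240 (x = -54 + 6*(-3 - 4)**2 = -54 + 6*(-7)**2 = -54 + 6*49 = -54 + 294 = 240)
j(K) = 64 (j(K) = (-8)**2 = 64)
o(L) = 15360 (o(L) = 64*240 = 15360)
o(T(-12, -12))/G(-195) + 31061/(-18162) = 15360/(-195) + 31061/(-18162) = 15360*(-1/195) + 31061*(-1/18162) = -1024/13 - 31061/18162 = -19001681/236106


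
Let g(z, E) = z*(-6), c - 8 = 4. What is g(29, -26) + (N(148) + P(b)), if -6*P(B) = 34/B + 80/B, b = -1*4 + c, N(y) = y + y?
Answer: 957/8 ≈ 119.63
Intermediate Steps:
N(y) = 2*y
c = 12 (c = 8 + 4 = 12)
g(z, E) = -6*z
b = 8 (b = -1*4 + 12 = -4 + 12 = 8)
P(B) = -19/B (P(B) = -(34/B + 80/B)/6 = -19/B)
g(29, -26) + (N(148) + P(b)) = -6*29 + (2*148 - 19/8) = -174 + (296 - 19*1/8) = -174 + (296 - 19/8) = -174 + 2349/8 = 957/8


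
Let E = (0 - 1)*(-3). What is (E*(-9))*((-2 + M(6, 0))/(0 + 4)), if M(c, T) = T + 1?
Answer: 27/4 ≈ 6.7500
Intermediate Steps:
M(c, T) = 1 + T
E = 3 (E = -1*(-3) = 3)
(E*(-9))*((-2 + M(6, 0))/(0 + 4)) = (3*(-9))*((-2 + (1 + 0))/(0 + 4)) = -27*(-2 + 1)/4 = -(-27)/4 = -27*(-1/4) = 27/4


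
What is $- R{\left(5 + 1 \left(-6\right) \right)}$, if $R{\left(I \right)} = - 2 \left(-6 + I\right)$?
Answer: $-14$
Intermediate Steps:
$R{\left(I \right)} = 12 - 2 I$
$- R{\left(5 + 1 \left(-6\right) \right)} = - (12 - 2 \left(5 + 1 \left(-6\right)\right)) = - (12 - 2 \left(5 - 6\right)) = - (12 - -2) = - (12 + 2) = \left(-1\right) 14 = -14$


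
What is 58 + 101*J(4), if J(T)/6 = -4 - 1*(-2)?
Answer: -1154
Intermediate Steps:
J(T) = -12 (J(T) = 6*(-4 - 1*(-2)) = 6*(-4 + 2) = 6*(-2) = -12)
58 + 101*J(4) = 58 + 101*(-12) = 58 - 1212 = -1154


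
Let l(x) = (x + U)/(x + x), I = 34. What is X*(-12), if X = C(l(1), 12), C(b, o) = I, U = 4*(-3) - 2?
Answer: -408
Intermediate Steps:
U = -14 (U = -12 - 2 = -14)
l(x) = (-14 + x)/(2*x) (l(x) = (x - 14)/(x + x) = (-14 + x)/((2*x)) = (-14 + x)*(1/(2*x)) = (-14 + x)/(2*x))
C(b, o) = 34
X = 34
X*(-12) = 34*(-12) = -408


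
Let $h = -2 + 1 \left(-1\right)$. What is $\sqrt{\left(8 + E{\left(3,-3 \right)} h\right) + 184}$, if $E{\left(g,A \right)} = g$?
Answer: $\sqrt{183} \approx 13.528$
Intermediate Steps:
$h = -3$ ($h = -2 - 1 = -3$)
$\sqrt{\left(8 + E{\left(3,-3 \right)} h\right) + 184} = \sqrt{\left(8 + 3 \left(-3\right)\right) + 184} = \sqrt{\left(8 - 9\right) + 184} = \sqrt{-1 + 184} = \sqrt{183}$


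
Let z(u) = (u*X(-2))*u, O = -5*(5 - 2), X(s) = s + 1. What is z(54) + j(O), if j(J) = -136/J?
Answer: -43604/15 ≈ -2906.9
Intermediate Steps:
X(s) = 1 + s
O = -15 (O = -5*3 = -15)
z(u) = -u² (z(u) = (u*(1 - 2))*u = (u*(-1))*u = (-u)*u = -u²)
z(54) + j(O) = -1*54² - 136/(-15) = -1*2916 - 136*(-1/15) = -2916 + 136/15 = -43604/15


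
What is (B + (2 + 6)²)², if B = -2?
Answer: 3844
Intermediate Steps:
(B + (2 + 6)²)² = (-2 + (2 + 6)²)² = (-2 + 8²)² = (-2 + 64)² = 62² = 3844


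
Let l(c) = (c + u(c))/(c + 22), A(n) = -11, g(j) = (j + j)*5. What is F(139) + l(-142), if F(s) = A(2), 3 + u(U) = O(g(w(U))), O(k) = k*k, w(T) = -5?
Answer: -245/8 ≈ -30.625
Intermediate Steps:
g(j) = 10*j (g(j) = (2*j)*5 = 10*j)
O(k) = k²
u(U) = 2497 (u(U) = -3 + (10*(-5))² = -3 + (-50)² = -3 + 2500 = 2497)
F(s) = -11
l(c) = (2497 + c)/(22 + c) (l(c) = (c + 2497)/(c + 22) = (2497 + c)/(22 + c))
F(139) + l(-142) = -11 + (2497 - 142)/(22 - 142) = -11 + 2355/(-120) = -11 - 1/120*2355 = -11 - 157/8 = -245/8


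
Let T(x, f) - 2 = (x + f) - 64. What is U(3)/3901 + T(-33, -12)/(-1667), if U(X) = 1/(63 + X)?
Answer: 27550529/429195822 ≈ 0.064191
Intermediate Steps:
T(x, f) = -62 + f + x (T(x, f) = 2 + ((x + f) - 64) = 2 + ((f + x) - 64) = 2 + (-64 + f + x) = -62 + f + x)
U(3)/3901 + T(-33, -12)/(-1667) = 1/((63 + 3)*3901) + (-62 - 12 - 33)/(-1667) = (1/3901)/66 - 107*(-1/1667) = (1/66)*(1/3901) + 107/1667 = 1/257466 + 107/1667 = 27550529/429195822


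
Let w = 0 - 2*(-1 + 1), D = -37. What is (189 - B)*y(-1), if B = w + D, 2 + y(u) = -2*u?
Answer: 0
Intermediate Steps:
w = 0 (w = 0 - 2*0 = 0 + 0 = 0)
y(u) = -2 - 2*u
B = -37 (B = 0 - 37 = -37)
(189 - B)*y(-1) = (189 - 1*(-37))*(-2 - 2*(-1)) = (189 + 37)*(-2 + 2) = 226*0 = 0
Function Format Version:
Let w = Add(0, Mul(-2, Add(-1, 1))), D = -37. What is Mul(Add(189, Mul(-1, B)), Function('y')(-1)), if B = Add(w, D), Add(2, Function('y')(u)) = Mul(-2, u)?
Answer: 0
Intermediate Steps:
w = 0 (w = Add(0, Mul(-2, 0)) = Add(0, 0) = 0)
Function('y')(u) = Add(-2, Mul(-2, u))
B = -37 (B = Add(0, -37) = -37)
Mul(Add(189, Mul(-1, B)), Function('y')(-1)) = Mul(Add(189, Mul(-1, -37)), Add(-2, Mul(-2, -1))) = Mul(Add(189, 37), Add(-2, 2)) = Mul(226, 0) = 0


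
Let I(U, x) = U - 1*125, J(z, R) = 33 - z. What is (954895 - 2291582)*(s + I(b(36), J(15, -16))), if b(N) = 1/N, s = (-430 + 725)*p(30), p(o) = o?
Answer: -419854723387/36 ≈ -1.1663e+10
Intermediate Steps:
s = 8850 (s = (-430 + 725)*30 = 295*30 = 8850)
I(U, x) = -125 + U (I(U, x) = U - 125 = -125 + U)
(954895 - 2291582)*(s + I(b(36), J(15, -16))) = (954895 - 2291582)*(8850 + (-125 + 1/36)) = -1336687*(8850 + (-125 + 1/36)) = -1336687*(8850 - 4499/36) = -1336687*314101/36 = -419854723387/36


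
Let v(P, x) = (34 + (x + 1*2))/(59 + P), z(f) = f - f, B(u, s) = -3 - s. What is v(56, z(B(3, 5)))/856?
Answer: 9/24610 ≈ 0.00036571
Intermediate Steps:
z(f) = 0
v(P, x) = (36 + x)/(59 + P) (v(P, x) = (34 + (x + 2))/(59 + P) = (34 + (2 + x))/(59 + P) = (36 + x)/(59 + P))
v(56, z(B(3, 5)))/856 = ((36 + 0)/(59 + 56))/856 = (36/115)*(1/856) = 9/24610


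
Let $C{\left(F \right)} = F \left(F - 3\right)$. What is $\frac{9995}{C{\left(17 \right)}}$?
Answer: $\frac{9995}{238} \approx 41.996$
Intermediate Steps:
$C{\left(F \right)} = F \left(-3 + F\right)$
$\frac{9995}{C{\left(17 \right)}} = \frac{9995}{17 \left(-3 + 17\right)} = \frac{9995}{17 \cdot 14} = \frac{9995}{238}$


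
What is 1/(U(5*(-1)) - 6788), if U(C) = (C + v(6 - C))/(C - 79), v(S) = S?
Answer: -14/95033 ≈ -0.00014732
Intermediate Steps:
U(C) = 6/(-79 + C) (U(C) = (C + (6 - C))/(C - 79) = 6/(-79 + C))
1/(U(5*(-1)) - 6788) = 1/(6/(-79 + 5*(-1)) - 6788) = 1/(6/(-79 - 5) - 6788) = 1/(6/(-84) - 6788) = 1/(6*(-1/84) - 6788) = 1/(-1/14 - 6788) = 1/(-95033/14) = -14/95033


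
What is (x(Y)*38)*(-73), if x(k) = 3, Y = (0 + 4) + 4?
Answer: -8322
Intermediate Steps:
Y = 8 (Y = 4 + 4 = 8)
(x(Y)*38)*(-73) = (3*38)*(-73) = 114*(-73) = -8322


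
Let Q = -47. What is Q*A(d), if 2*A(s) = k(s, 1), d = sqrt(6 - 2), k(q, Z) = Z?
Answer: -47/2 ≈ -23.500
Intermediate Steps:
d = 2 (d = sqrt(4) = 2)
A(s) = 1/2 (A(s) = (1/2)*1 = 1/2)
Q*A(d) = -47*1/2 = -47/2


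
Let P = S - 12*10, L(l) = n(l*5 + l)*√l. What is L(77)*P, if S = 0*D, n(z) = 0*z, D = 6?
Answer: 0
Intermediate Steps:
n(z) = 0
S = 0 (S = 0*6 = 0)
L(l) = 0 (L(l) = 0*√l = 0)
P = -120 (P = 0 - 12*10 = 0 - 120 = -120)
L(77)*P = 0*(-120) = 0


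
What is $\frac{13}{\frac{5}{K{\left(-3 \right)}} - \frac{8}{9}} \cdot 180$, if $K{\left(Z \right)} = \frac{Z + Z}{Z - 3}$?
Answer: $\frac{21060}{37} \approx 569.19$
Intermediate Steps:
$K{\left(Z \right)} = \frac{2 Z}{-3 + Z}$
$\frac{13}{\frac{5}{K{\left(-3 \right)}} - \frac{8}{9}} \cdot 180 = \frac{13}{\frac{5}{2 \left(-3\right) \frac{1}{-3 - 3}} - \frac{8}{9}} \cdot 180 = \frac{13}{\frac{5}{2 \left(-3\right) \frac{1}{-6}} - \frac{8}{9}} \cdot 180 = \frac{13}{\frac{5}{2 \left(-3\right) \left(- \frac{1}{6}\right)} - \frac{8}{9}} \cdot 180 = \frac{13}{\frac{5}{1} - \frac{8}{9}} \cdot 180 = \frac{13}{5 \cdot 1 - \frac{8}{9}} \cdot 180 = \frac{13}{5 - \frac{8}{9}} \cdot 180 = \frac{13}{\frac{37}{9}} \cdot 180 = 13 \cdot \frac{9}{37} \cdot 180 = \frac{117}{37} \cdot 180 = \frac{21060}{37}$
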